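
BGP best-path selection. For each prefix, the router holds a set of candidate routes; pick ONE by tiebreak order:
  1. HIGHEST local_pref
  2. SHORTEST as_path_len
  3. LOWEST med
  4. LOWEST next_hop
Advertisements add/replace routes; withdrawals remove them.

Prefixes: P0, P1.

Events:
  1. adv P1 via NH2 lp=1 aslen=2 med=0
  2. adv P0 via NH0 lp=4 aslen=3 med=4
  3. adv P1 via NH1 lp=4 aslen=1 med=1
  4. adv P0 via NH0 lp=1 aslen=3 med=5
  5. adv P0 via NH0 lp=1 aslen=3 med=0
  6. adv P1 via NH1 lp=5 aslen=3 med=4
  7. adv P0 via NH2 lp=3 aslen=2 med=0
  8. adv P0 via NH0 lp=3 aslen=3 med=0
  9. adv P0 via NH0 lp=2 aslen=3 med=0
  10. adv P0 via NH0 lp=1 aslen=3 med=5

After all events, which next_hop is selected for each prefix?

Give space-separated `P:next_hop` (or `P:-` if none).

Answer: P0:NH2 P1:NH1

Derivation:
Op 1: best P0=- P1=NH2
Op 2: best P0=NH0 P1=NH2
Op 3: best P0=NH0 P1=NH1
Op 4: best P0=NH0 P1=NH1
Op 5: best P0=NH0 P1=NH1
Op 6: best P0=NH0 P1=NH1
Op 7: best P0=NH2 P1=NH1
Op 8: best P0=NH2 P1=NH1
Op 9: best P0=NH2 P1=NH1
Op 10: best P0=NH2 P1=NH1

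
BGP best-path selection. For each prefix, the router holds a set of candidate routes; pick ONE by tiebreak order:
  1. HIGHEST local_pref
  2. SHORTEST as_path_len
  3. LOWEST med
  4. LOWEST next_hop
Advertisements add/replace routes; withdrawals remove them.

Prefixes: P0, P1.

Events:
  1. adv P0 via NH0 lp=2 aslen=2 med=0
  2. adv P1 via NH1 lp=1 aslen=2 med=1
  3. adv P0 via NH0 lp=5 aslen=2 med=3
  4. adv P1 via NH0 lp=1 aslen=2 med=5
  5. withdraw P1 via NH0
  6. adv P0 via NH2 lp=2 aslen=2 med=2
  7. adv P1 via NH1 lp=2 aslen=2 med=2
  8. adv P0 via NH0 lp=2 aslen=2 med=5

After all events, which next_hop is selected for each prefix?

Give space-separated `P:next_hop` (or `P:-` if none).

Op 1: best P0=NH0 P1=-
Op 2: best P0=NH0 P1=NH1
Op 3: best P0=NH0 P1=NH1
Op 4: best P0=NH0 P1=NH1
Op 5: best P0=NH0 P1=NH1
Op 6: best P0=NH0 P1=NH1
Op 7: best P0=NH0 P1=NH1
Op 8: best P0=NH2 P1=NH1

Answer: P0:NH2 P1:NH1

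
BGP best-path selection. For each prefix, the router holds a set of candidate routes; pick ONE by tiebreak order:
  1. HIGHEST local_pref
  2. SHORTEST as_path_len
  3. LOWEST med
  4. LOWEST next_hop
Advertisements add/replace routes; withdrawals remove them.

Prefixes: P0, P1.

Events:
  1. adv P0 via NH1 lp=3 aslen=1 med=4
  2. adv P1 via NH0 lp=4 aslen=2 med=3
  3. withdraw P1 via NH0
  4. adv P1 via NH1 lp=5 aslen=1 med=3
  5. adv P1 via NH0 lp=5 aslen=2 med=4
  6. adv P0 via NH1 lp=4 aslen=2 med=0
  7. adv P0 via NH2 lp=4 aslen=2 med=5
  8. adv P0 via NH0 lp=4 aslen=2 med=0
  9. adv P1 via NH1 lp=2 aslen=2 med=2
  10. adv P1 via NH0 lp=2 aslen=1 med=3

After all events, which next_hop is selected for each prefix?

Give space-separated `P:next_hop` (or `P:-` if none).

Op 1: best P0=NH1 P1=-
Op 2: best P0=NH1 P1=NH0
Op 3: best P0=NH1 P1=-
Op 4: best P0=NH1 P1=NH1
Op 5: best P0=NH1 P1=NH1
Op 6: best P0=NH1 P1=NH1
Op 7: best P0=NH1 P1=NH1
Op 8: best P0=NH0 P1=NH1
Op 9: best P0=NH0 P1=NH0
Op 10: best P0=NH0 P1=NH0

Answer: P0:NH0 P1:NH0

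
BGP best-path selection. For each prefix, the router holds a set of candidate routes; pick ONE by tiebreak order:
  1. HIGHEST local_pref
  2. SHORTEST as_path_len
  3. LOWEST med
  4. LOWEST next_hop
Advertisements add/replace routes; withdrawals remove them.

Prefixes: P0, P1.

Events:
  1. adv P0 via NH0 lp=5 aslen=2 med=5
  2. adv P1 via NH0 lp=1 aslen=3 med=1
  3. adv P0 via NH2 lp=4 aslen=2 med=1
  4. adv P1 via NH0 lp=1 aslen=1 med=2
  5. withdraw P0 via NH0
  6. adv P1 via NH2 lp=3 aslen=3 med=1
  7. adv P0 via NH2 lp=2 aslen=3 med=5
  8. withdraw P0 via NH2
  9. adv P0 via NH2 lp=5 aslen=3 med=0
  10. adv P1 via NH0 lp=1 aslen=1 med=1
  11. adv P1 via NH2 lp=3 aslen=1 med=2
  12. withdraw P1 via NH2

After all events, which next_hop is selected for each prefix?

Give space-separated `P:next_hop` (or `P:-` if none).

Answer: P0:NH2 P1:NH0

Derivation:
Op 1: best P0=NH0 P1=-
Op 2: best P0=NH0 P1=NH0
Op 3: best P0=NH0 P1=NH0
Op 4: best P0=NH0 P1=NH0
Op 5: best P0=NH2 P1=NH0
Op 6: best P0=NH2 P1=NH2
Op 7: best P0=NH2 P1=NH2
Op 8: best P0=- P1=NH2
Op 9: best P0=NH2 P1=NH2
Op 10: best P0=NH2 P1=NH2
Op 11: best P0=NH2 P1=NH2
Op 12: best P0=NH2 P1=NH0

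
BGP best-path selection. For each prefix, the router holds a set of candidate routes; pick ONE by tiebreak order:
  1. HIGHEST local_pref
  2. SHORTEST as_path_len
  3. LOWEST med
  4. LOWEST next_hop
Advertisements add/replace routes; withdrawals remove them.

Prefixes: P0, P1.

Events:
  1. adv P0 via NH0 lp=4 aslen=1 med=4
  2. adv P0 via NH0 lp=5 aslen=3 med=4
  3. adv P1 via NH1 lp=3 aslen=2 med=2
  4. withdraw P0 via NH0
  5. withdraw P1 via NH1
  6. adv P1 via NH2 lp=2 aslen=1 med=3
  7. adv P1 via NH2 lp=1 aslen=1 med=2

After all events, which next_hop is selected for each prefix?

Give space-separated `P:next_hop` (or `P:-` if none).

Answer: P0:- P1:NH2

Derivation:
Op 1: best P0=NH0 P1=-
Op 2: best P0=NH0 P1=-
Op 3: best P0=NH0 P1=NH1
Op 4: best P0=- P1=NH1
Op 5: best P0=- P1=-
Op 6: best P0=- P1=NH2
Op 7: best P0=- P1=NH2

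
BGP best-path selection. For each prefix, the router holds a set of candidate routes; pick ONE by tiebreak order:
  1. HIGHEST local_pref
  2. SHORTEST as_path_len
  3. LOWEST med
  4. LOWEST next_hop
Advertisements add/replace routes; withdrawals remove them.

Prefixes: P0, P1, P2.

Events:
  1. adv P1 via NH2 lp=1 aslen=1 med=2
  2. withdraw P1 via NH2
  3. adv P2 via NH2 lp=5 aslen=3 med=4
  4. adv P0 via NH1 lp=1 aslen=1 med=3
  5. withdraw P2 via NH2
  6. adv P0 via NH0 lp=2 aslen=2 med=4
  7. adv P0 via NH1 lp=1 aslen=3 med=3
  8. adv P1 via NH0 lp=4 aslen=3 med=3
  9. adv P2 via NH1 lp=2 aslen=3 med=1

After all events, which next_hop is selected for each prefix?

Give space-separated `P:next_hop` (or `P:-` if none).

Op 1: best P0=- P1=NH2 P2=-
Op 2: best P0=- P1=- P2=-
Op 3: best P0=- P1=- P2=NH2
Op 4: best P0=NH1 P1=- P2=NH2
Op 5: best P0=NH1 P1=- P2=-
Op 6: best P0=NH0 P1=- P2=-
Op 7: best P0=NH0 P1=- P2=-
Op 8: best P0=NH0 P1=NH0 P2=-
Op 9: best P0=NH0 P1=NH0 P2=NH1

Answer: P0:NH0 P1:NH0 P2:NH1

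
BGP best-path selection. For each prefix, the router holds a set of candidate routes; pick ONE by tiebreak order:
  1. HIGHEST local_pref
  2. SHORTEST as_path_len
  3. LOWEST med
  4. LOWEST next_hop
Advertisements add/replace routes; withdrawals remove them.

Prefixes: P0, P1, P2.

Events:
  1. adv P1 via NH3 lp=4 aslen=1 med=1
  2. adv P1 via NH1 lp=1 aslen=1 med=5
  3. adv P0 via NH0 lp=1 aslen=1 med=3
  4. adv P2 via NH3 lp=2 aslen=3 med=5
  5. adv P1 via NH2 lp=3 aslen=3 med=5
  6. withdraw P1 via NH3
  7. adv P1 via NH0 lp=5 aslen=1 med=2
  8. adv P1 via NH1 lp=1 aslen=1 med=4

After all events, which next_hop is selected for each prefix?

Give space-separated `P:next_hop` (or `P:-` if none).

Answer: P0:NH0 P1:NH0 P2:NH3

Derivation:
Op 1: best P0=- P1=NH3 P2=-
Op 2: best P0=- P1=NH3 P2=-
Op 3: best P0=NH0 P1=NH3 P2=-
Op 4: best P0=NH0 P1=NH3 P2=NH3
Op 5: best P0=NH0 P1=NH3 P2=NH3
Op 6: best P0=NH0 P1=NH2 P2=NH3
Op 7: best P0=NH0 P1=NH0 P2=NH3
Op 8: best P0=NH0 P1=NH0 P2=NH3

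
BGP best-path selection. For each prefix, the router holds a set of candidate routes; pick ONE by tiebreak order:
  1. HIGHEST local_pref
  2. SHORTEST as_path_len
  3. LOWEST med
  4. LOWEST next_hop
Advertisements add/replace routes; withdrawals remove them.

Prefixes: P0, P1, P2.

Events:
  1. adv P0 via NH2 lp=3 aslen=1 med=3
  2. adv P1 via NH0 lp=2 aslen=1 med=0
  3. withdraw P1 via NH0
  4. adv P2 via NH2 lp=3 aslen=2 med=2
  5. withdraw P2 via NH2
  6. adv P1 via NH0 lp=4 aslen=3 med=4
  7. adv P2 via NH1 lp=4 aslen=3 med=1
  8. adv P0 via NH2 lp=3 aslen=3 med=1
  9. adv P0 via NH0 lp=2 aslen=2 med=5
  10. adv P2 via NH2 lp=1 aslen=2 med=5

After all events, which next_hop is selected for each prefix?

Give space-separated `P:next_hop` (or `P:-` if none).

Op 1: best P0=NH2 P1=- P2=-
Op 2: best P0=NH2 P1=NH0 P2=-
Op 3: best P0=NH2 P1=- P2=-
Op 4: best P0=NH2 P1=- P2=NH2
Op 5: best P0=NH2 P1=- P2=-
Op 6: best P0=NH2 P1=NH0 P2=-
Op 7: best P0=NH2 P1=NH0 P2=NH1
Op 8: best P0=NH2 P1=NH0 P2=NH1
Op 9: best P0=NH2 P1=NH0 P2=NH1
Op 10: best P0=NH2 P1=NH0 P2=NH1

Answer: P0:NH2 P1:NH0 P2:NH1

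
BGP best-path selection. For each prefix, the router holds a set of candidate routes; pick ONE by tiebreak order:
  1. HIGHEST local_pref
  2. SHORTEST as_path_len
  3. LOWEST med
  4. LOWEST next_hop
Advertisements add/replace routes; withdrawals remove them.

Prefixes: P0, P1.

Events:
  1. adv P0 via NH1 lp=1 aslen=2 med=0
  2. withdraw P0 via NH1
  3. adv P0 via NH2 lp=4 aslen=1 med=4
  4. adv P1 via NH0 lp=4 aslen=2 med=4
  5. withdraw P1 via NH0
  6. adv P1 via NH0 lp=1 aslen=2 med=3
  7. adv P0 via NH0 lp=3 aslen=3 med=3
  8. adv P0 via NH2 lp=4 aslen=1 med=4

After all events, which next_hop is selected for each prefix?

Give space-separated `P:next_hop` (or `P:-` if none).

Op 1: best P0=NH1 P1=-
Op 2: best P0=- P1=-
Op 3: best P0=NH2 P1=-
Op 4: best P0=NH2 P1=NH0
Op 5: best P0=NH2 P1=-
Op 6: best P0=NH2 P1=NH0
Op 7: best P0=NH2 P1=NH0
Op 8: best P0=NH2 P1=NH0

Answer: P0:NH2 P1:NH0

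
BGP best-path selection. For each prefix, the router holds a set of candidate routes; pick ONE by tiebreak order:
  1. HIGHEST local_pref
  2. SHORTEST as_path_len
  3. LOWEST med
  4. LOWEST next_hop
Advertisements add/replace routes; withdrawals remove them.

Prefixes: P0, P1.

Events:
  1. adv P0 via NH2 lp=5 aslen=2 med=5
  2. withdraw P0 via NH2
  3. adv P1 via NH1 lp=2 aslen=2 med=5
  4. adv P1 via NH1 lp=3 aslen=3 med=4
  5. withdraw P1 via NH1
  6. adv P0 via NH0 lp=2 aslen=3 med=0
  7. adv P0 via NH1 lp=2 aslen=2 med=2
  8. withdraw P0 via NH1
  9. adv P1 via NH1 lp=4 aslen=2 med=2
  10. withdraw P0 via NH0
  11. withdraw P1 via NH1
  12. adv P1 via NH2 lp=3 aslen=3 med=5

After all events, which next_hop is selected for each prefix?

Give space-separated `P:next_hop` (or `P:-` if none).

Answer: P0:- P1:NH2

Derivation:
Op 1: best P0=NH2 P1=-
Op 2: best P0=- P1=-
Op 3: best P0=- P1=NH1
Op 4: best P0=- P1=NH1
Op 5: best P0=- P1=-
Op 6: best P0=NH0 P1=-
Op 7: best P0=NH1 P1=-
Op 8: best P0=NH0 P1=-
Op 9: best P0=NH0 P1=NH1
Op 10: best P0=- P1=NH1
Op 11: best P0=- P1=-
Op 12: best P0=- P1=NH2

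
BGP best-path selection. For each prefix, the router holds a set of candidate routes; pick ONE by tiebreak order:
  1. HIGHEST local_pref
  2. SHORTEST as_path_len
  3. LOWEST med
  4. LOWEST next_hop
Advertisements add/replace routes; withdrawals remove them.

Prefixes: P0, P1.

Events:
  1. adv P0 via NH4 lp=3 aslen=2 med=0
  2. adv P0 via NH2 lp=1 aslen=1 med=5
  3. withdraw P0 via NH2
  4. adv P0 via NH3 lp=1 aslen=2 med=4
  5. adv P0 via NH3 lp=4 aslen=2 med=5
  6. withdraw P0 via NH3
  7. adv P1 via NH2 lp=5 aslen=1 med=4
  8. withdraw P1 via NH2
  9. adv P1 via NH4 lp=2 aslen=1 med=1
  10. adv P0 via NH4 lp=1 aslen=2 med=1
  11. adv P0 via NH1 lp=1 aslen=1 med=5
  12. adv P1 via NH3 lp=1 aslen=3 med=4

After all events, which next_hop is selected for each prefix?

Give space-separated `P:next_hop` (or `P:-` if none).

Answer: P0:NH1 P1:NH4

Derivation:
Op 1: best P0=NH4 P1=-
Op 2: best P0=NH4 P1=-
Op 3: best P0=NH4 P1=-
Op 4: best P0=NH4 P1=-
Op 5: best P0=NH3 P1=-
Op 6: best P0=NH4 P1=-
Op 7: best P0=NH4 P1=NH2
Op 8: best P0=NH4 P1=-
Op 9: best P0=NH4 P1=NH4
Op 10: best P0=NH4 P1=NH4
Op 11: best P0=NH1 P1=NH4
Op 12: best P0=NH1 P1=NH4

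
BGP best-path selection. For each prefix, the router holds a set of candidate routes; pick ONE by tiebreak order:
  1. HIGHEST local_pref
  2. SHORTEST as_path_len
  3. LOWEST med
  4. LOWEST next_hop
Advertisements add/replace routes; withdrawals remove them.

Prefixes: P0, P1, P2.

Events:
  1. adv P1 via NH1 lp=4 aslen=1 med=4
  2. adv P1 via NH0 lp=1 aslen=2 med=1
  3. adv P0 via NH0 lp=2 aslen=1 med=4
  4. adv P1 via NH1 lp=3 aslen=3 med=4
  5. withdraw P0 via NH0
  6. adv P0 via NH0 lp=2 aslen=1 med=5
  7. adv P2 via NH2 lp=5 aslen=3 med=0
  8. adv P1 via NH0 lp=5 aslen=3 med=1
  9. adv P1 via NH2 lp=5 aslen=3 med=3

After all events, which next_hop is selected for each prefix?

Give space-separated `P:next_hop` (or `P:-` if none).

Answer: P0:NH0 P1:NH0 P2:NH2

Derivation:
Op 1: best P0=- P1=NH1 P2=-
Op 2: best P0=- P1=NH1 P2=-
Op 3: best P0=NH0 P1=NH1 P2=-
Op 4: best P0=NH0 P1=NH1 P2=-
Op 5: best P0=- P1=NH1 P2=-
Op 6: best P0=NH0 P1=NH1 P2=-
Op 7: best P0=NH0 P1=NH1 P2=NH2
Op 8: best P0=NH0 P1=NH0 P2=NH2
Op 9: best P0=NH0 P1=NH0 P2=NH2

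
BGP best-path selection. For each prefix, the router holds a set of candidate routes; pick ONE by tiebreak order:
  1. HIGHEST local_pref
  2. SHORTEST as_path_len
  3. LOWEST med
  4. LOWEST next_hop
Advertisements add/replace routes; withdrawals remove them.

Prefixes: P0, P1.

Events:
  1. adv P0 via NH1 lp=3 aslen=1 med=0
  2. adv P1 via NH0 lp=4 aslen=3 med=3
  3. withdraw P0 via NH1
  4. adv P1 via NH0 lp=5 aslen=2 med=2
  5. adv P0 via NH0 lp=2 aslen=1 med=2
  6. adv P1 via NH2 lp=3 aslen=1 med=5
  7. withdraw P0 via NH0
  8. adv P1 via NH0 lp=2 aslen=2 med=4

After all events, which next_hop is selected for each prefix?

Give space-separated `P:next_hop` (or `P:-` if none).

Answer: P0:- P1:NH2

Derivation:
Op 1: best P0=NH1 P1=-
Op 2: best P0=NH1 P1=NH0
Op 3: best P0=- P1=NH0
Op 4: best P0=- P1=NH0
Op 5: best P0=NH0 P1=NH0
Op 6: best P0=NH0 P1=NH0
Op 7: best P0=- P1=NH0
Op 8: best P0=- P1=NH2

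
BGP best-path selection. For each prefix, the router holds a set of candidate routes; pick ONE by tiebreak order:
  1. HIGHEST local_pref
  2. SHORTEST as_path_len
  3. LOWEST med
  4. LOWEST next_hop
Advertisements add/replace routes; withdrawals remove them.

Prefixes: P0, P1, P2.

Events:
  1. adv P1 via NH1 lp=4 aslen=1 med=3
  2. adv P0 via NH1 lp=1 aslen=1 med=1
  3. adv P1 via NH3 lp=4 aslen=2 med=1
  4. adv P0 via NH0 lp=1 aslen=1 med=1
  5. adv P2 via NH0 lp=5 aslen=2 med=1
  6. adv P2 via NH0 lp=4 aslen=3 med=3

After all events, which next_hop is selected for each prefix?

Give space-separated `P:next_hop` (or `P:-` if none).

Answer: P0:NH0 P1:NH1 P2:NH0

Derivation:
Op 1: best P0=- P1=NH1 P2=-
Op 2: best P0=NH1 P1=NH1 P2=-
Op 3: best P0=NH1 P1=NH1 P2=-
Op 4: best P0=NH0 P1=NH1 P2=-
Op 5: best P0=NH0 P1=NH1 P2=NH0
Op 6: best P0=NH0 P1=NH1 P2=NH0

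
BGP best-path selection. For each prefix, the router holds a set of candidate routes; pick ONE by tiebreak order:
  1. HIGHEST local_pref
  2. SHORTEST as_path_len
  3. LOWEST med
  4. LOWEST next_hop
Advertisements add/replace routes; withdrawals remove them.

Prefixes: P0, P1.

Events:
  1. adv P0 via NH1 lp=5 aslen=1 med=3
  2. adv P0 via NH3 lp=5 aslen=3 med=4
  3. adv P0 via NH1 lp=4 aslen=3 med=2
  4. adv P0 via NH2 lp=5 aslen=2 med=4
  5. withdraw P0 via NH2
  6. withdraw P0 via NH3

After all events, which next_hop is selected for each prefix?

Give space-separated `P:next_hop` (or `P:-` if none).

Op 1: best P0=NH1 P1=-
Op 2: best P0=NH1 P1=-
Op 3: best P0=NH3 P1=-
Op 4: best P0=NH2 P1=-
Op 5: best P0=NH3 P1=-
Op 6: best P0=NH1 P1=-

Answer: P0:NH1 P1:-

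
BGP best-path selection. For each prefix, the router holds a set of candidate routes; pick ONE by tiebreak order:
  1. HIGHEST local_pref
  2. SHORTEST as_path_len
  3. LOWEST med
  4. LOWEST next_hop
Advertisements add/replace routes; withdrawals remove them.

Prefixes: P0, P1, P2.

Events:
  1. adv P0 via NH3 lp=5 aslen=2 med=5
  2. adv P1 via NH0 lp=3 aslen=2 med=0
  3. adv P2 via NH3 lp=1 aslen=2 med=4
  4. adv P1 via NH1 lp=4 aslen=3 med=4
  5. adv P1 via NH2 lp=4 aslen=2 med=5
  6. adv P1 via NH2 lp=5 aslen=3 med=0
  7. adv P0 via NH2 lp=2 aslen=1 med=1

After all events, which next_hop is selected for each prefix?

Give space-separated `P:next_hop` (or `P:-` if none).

Answer: P0:NH3 P1:NH2 P2:NH3

Derivation:
Op 1: best P0=NH3 P1=- P2=-
Op 2: best P0=NH3 P1=NH0 P2=-
Op 3: best P0=NH3 P1=NH0 P2=NH3
Op 4: best P0=NH3 P1=NH1 P2=NH3
Op 5: best P0=NH3 P1=NH2 P2=NH3
Op 6: best P0=NH3 P1=NH2 P2=NH3
Op 7: best P0=NH3 P1=NH2 P2=NH3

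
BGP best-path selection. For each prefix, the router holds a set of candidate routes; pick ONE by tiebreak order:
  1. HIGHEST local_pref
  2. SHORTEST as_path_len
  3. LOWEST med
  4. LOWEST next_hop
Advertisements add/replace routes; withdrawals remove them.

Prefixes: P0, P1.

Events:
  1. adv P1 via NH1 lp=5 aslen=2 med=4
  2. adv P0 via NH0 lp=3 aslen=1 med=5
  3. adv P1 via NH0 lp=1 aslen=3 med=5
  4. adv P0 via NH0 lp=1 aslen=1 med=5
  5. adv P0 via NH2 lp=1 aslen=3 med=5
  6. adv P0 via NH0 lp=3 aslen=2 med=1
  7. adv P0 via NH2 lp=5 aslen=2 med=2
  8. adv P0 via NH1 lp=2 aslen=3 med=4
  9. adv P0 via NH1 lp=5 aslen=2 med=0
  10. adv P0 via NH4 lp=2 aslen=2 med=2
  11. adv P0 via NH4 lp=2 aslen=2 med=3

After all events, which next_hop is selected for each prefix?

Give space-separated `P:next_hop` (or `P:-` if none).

Answer: P0:NH1 P1:NH1

Derivation:
Op 1: best P0=- P1=NH1
Op 2: best P0=NH0 P1=NH1
Op 3: best P0=NH0 P1=NH1
Op 4: best P0=NH0 P1=NH1
Op 5: best P0=NH0 P1=NH1
Op 6: best P0=NH0 P1=NH1
Op 7: best P0=NH2 P1=NH1
Op 8: best P0=NH2 P1=NH1
Op 9: best P0=NH1 P1=NH1
Op 10: best P0=NH1 P1=NH1
Op 11: best P0=NH1 P1=NH1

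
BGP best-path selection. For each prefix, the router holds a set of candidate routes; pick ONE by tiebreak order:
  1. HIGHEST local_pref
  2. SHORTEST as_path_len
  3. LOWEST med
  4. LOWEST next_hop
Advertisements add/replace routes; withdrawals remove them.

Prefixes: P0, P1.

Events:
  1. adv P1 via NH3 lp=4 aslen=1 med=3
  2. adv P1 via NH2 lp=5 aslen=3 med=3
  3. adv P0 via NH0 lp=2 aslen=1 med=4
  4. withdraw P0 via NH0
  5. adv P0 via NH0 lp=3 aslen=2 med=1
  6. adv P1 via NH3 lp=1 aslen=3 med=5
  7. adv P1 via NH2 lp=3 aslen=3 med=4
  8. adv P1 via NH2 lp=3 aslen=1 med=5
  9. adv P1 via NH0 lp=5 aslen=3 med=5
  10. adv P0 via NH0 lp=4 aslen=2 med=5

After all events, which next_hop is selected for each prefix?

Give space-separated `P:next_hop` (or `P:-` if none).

Op 1: best P0=- P1=NH3
Op 2: best P0=- P1=NH2
Op 3: best P0=NH0 P1=NH2
Op 4: best P0=- P1=NH2
Op 5: best P0=NH0 P1=NH2
Op 6: best P0=NH0 P1=NH2
Op 7: best P0=NH0 P1=NH2
Op 8: best P0=NH0 P1=NH2
Op 9: best P0=NH0 P1=NH0
Op 10: best P0=NH0 P1=NH0

Answer: P0:NH0 P1:NH0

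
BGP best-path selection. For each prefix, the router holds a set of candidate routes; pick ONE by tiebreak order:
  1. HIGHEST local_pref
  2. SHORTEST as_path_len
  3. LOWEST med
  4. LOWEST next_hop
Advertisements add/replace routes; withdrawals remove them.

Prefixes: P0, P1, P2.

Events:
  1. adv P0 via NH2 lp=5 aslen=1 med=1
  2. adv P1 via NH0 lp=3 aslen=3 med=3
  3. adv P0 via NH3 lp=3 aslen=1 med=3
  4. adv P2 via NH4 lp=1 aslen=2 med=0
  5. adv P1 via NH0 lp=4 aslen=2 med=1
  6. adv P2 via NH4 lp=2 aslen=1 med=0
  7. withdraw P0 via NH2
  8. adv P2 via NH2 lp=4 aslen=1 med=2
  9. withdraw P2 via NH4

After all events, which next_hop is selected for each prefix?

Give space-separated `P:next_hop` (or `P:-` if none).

Answer: P0:NH3 P1:NH0 P2:NH2

Derivation:
Op 1: best P0=NH2 P1=- P2=-
Op 2: best P0=NH2 P1=NH0 P2=-
Op 3: best P0=NH2 P1=NH0 P2=-
Op 4: best P0=NH2 P1=NH0 P2=NH4
Op 5: best P0=NH2 P1=NH0 P2=NH4
Op 6: best P0=NH2 P1=NH0 P2=NH4
Op 7: best P0=NH3 P1=NH0 P2=NH4
Op 8: best P0=NH3 P1=NH0 P2=NH2
Op 9: best P0=NH3 P1=NH0 P2=NH2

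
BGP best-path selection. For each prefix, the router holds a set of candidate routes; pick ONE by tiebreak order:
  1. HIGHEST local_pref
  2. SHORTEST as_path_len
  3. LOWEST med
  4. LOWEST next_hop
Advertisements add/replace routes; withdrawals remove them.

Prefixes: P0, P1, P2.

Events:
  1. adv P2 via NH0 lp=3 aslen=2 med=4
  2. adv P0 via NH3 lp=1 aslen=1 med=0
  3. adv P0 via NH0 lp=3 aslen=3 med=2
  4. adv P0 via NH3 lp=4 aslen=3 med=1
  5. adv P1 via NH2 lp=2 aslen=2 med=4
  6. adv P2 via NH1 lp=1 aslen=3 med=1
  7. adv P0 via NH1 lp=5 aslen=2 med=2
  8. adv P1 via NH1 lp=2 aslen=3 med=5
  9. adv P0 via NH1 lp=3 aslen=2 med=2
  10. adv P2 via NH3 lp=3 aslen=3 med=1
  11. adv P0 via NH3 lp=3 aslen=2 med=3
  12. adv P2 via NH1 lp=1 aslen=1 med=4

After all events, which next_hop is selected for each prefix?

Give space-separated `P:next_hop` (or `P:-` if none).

Answer: P0:NH1 P1:NH2 P2:NH0

Derivation:
Op 1: best P0=- P1=- P2=NH0
Op 2: best P0=NH3 P1=- P2=NH0
Op 3: best P0=NH0 P1=- P2=NH0
Op 4: best P0=NH3 P1=- P2=NH0
Op 5: best P0=NH3 P1=NH2 P2=NH0
Op 6: best P0=NH3 P1=NH2 P2=NH0
Op 7: best P0=NH1 P1=NH2 P2=NH0
Op 8: best P0=NH1 P1=NH2 P2=NH0
Op 9: best P0=NH3 P1=NH2 P2=NH0
Op 10: best P0=NH3 P1=NH2 P2=NH0
Op 11: best P0=NH1 P1=NH2 P2=NH0
Op 12: best P0=NH1 P1=NH2 P2=NH0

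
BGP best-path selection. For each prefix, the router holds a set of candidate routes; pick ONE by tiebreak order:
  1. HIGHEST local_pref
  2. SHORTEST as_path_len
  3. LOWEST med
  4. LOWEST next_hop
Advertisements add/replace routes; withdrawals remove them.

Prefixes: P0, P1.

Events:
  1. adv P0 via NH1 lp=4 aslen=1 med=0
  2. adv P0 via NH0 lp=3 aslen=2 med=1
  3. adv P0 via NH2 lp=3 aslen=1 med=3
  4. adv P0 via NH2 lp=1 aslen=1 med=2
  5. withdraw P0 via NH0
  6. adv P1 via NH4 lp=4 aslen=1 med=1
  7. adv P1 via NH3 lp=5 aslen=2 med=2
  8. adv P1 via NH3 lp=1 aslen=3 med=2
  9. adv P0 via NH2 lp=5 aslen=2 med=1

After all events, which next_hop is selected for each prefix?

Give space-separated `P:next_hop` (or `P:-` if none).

Op 1: best P0=NH1 P1=-
Op 2: best P0=NH1 P1=-
Op 3: best P0=NH1 P1=-
Op 4: best P0=NH1 P1=-
Op 5: best P0=NH1 P1=-
Op 6: best P0=NH1 P1=NH4
Op 7: best P0=NH1 P1=NH3
Op 8: best P0=NH1 P1=NH4
Op 9: best P0=NH2 P1=NH4

Answer: P0:NH2 P1:NH4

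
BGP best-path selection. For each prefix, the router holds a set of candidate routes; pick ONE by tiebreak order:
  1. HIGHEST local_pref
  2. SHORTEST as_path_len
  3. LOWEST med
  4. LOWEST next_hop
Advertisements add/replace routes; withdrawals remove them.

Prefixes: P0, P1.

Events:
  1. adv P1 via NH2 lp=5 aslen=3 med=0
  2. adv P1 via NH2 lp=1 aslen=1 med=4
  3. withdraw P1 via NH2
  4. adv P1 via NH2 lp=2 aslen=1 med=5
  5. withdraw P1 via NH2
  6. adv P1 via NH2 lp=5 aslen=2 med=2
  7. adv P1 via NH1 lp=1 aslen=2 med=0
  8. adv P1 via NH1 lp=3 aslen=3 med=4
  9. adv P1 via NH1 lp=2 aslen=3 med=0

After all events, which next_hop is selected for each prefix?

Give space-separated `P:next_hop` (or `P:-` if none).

Answer: P0:- P1:NH2

Derivation:
Op 1: best P0=- P1=NH2
Op 2: best P0=- P1=NH2
Op 3: best P0=- P1=-
Op 4: best P0=- P1=NH2
Op 5: best P0=- P1=-
Op 6: best P0=- P1=NH2
Op 7: best P0=- P1=NH2
Op 8: best P0=- P1=NH2
Op 9: best P0=- P1=NH2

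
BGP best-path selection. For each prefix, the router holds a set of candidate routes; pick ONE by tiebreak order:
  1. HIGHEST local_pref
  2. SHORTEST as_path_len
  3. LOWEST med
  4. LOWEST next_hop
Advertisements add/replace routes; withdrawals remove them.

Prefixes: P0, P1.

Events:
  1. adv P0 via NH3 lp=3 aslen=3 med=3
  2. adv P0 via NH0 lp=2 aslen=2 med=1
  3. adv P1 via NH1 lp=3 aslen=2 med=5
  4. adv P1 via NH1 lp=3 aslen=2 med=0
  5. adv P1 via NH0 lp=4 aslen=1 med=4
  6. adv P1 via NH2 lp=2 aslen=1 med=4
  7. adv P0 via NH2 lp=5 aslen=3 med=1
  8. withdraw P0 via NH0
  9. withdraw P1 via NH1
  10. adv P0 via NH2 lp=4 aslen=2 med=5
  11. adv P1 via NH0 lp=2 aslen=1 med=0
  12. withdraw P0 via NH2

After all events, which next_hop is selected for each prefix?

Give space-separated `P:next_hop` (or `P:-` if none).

Answer: P0:NH3 P1:NH0

Derivation:
Op 1: best P0=NH3 P1=-
Op 2: best P0=NH3 P1=-
Op 3: best P0=NH3 P1=NH1
Op 4: best P0=NH3 P1=NH1
Op 5: best P0=NH3 P1=NH0
Op 6: best P0=NH3 P1=NH0
Op 7: best P0=NH2 P1=NH0
Op 8: best P0=NH2 P1=NH0
Op 9: best P0=NH2 P1=NH0
Op 10: best P0=NH2 P1=NH0
Op 11: best P0=NH2 P1=NH0
Op 12: best P0=NH3 P1=NH0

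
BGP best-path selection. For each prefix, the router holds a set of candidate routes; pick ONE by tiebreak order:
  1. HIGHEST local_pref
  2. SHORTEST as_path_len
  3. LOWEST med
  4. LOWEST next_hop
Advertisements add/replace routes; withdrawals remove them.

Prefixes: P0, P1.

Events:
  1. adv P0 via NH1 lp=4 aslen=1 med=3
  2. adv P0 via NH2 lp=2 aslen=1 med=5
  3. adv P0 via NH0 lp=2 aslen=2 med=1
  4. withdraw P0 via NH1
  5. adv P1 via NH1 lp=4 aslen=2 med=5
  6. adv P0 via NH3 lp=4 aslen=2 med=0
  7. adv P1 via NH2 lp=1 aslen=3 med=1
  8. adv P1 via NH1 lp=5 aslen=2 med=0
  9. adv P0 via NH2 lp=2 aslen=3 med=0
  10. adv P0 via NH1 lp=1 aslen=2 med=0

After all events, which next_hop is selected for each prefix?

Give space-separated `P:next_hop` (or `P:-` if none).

Answer: P0:NH3 P1:NH1

Derivation:
Op 1: best P0=NH1 P1=-
Op 2: best P0=NH1 P1=-
Op 3: best P0=NH1 P1=-
Op 4: best P0=NH2 P1=-
Op 5: best P0=NH2 P1=NH1
Op 6: best P0=NH3 P1=NH1
Op 7: best P0=NH3 P1=NH1
Op 8: best P0=NH3 P1=NH1
Op 9: best P0=NH3 P1=NH1
Op 10: best P0=NH3 P1=NH1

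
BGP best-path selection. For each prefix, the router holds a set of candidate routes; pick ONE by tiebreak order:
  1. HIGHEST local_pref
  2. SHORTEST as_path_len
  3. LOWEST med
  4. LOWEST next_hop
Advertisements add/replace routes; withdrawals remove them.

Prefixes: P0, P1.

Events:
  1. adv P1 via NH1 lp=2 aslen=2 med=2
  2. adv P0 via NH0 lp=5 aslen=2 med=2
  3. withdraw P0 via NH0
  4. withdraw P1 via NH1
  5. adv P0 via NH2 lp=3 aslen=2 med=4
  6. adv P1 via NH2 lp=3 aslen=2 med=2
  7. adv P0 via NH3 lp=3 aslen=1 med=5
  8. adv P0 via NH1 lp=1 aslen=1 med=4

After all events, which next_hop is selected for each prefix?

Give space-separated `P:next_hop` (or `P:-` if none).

Answer: P0:NH3 P1:NH2

Derivation:
Op 1: best P0=- P1=NH1
Op 2: best P0=NH0 P1=NH1
Op 3: best P0=- P1=NH1
Op 4: best P0=- P1=-
Op 5: best P0=NH2 P1=-
Op 6: best P0=NH2 P1=NH2
Op 7: best P0=NH3 P1=NH2
Op 8: best P0=NH3 P1=NH2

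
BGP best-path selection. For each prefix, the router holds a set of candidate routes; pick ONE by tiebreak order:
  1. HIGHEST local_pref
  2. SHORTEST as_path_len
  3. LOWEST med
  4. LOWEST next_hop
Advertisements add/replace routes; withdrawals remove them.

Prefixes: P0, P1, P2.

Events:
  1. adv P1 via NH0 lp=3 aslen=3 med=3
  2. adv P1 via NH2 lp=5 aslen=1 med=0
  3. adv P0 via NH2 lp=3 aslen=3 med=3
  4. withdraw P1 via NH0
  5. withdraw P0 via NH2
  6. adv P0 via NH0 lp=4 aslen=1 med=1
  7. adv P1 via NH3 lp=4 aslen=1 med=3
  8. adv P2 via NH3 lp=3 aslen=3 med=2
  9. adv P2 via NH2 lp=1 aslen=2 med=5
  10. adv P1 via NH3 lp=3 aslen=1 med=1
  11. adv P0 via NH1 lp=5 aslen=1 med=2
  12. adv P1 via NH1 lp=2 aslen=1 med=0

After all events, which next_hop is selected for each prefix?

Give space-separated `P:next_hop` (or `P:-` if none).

Answer: P0:NH1 P1:NH2 P2:NH3

Derivation:
Op 1: best P0=- P1=NH0 P2=-
Op 2: best P0=- P1=NH2 P2=-
Op 3: best P0=NH2 P1=NH2 P2=-
Op 4: best P0=NH2 P1=NH2 P2=-
Op 5: best P0=- P1=NH2 P2=-
Op 6: best P0=NH0 P1=NH2 P2=-
Op 7: best P0=NH0 P1=NH2 P2=-
Op 8: best P0=NH0 P1=NH2 P2=NH3
Op 9: best P0=NH0 P1=NH2 P2=NH3
Op 10: best P0=NH0 P1=NH2 P2=NH3
Op 11: best P0=NH1 P1=NH2 P2=NH3
Op 12: best P0=NH1 P1=NH2 P2=NH3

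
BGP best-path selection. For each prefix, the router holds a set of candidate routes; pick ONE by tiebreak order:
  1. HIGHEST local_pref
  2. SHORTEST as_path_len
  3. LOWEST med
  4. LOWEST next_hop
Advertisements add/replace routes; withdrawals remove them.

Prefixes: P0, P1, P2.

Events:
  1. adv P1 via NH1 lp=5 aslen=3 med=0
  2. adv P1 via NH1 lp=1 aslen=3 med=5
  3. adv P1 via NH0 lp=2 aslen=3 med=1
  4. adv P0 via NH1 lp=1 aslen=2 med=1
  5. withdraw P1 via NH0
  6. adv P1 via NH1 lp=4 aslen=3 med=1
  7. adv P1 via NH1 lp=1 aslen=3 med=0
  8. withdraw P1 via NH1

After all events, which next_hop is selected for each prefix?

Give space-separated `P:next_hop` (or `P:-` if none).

Answer: P0:NH1 P1:- P2:-

Derivation:
Op 1: best P0=- P1=NH1 P2=-
Op 2: best P0=- P1=NH1 P2=-
Op 3: best P0=- P1=NH0 P2=-
Op 4: best P0=NH1 P1=NH0 P2=-
Op 5: best P0=NH1 P1=NH1 P2=-
Op 6: best P0=NH1 P1=NH1 P2=-
Op 7: best P0=NH1 P1=NH1 P2=-
Op 8: best P0=NH1 P1=- P2=-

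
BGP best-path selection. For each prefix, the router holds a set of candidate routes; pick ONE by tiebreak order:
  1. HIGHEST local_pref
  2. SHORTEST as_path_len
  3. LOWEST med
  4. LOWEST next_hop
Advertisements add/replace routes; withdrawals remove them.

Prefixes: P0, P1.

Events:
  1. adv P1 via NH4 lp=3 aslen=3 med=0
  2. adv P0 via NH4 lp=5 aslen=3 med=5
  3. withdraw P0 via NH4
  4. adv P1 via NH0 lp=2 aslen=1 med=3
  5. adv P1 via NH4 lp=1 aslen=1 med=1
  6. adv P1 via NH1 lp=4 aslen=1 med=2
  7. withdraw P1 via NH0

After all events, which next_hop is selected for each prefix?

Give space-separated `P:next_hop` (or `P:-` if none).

Answer: P0:- P1:NH1

Derivation:
Op 1: best P0=- P1=NH4
Op 2: best P0=NH4 P1=NH4
Op 3: best P0=- P1=NH4
Op 4: best P0=- P1=NH4
Op 5: best P0=- P1=NH0
Op 6: best P0=- P1=NH1
Op 7: best P0=- P1=NH1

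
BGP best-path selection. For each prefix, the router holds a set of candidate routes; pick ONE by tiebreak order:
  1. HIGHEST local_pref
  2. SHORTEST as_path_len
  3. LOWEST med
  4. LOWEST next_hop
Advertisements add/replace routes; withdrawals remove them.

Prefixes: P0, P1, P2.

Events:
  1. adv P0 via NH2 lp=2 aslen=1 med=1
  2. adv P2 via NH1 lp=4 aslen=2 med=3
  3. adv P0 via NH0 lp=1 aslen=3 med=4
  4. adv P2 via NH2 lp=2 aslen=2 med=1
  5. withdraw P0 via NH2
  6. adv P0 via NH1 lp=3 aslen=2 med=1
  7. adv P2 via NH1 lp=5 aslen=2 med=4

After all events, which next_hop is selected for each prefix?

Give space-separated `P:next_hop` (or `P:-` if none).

Answer: P0:NH1 P1:- P2:NH1

Derivation:
Op 1: best P0=NH2 P1=- P2=-
Op 2: best P0=NH2 P1=- P2=NH1
Op 3: best P0=NH2 P1=- P2=NH1
Op 4: best P0=NH2 P1=- P2=NH1
Op 5: best P0=NH0 P1=- P2=NH1
Op 6: best P0=NH1 P1=- P2=NH1
Op 7: best P0=NH1 P1=- P2=NH1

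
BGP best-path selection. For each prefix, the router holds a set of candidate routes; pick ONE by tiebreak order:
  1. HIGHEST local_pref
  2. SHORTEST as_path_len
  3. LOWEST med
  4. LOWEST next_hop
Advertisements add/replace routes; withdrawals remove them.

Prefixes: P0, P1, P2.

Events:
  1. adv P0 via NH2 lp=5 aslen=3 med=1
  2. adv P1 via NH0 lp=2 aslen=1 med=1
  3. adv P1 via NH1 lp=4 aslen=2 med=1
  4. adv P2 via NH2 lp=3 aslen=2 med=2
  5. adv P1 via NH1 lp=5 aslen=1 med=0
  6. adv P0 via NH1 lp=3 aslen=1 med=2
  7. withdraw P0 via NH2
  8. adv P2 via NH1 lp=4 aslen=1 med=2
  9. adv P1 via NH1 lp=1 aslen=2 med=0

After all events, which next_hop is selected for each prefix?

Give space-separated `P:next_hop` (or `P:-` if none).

Answer: P0:NH1 P1:NH0 P2:NH1

Derivation:
Op 1: best P0=NH2 P1=- P2=-
Op 2: best P0=NH2 P1=NH0 P2=-
Op 3: best P0=NH2 P1=NH1 P2=-
Op 4: best P0=NH2 P1=NH1 P2=NH2
Op 5: best P0=NH2 P1=NH1 P2=NH2
Op 6: best P0=NH2 P1=NH1 P2=NH2
Op 7: best P0=NH1 P1=NH1 P2=NH2
Op 8: best P0=NH1 P1=NH1 P2=NH1
Op 9: best P0=NH1 P1=NH0 P2=NH1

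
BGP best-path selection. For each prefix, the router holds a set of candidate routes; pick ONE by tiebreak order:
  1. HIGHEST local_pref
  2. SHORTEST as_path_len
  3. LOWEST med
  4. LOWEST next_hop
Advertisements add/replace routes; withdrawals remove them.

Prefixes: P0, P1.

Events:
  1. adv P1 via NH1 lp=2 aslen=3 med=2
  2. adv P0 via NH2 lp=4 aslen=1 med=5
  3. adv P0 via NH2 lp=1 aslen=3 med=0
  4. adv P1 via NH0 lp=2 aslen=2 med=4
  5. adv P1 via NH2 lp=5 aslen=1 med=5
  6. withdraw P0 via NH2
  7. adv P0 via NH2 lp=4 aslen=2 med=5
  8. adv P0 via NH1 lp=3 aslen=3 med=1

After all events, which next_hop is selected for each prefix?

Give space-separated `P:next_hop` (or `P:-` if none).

Answer: P0:NH2 P1:NH2

Derivation:
Op 1: best P0=- P1=NH1
Op 2: best P0=NH2 P1=NH1
Op 3: best P0=NH2 P1=NH1
Op 4: best P0=NH2 P1=NH0
Op 5: best P0=NH2 P1=NH2
Op 6: best P0=- P1=NH2
Op 7: best P0=NH2 P1=NH2
Op 8: best P0=NH2 P1=NH2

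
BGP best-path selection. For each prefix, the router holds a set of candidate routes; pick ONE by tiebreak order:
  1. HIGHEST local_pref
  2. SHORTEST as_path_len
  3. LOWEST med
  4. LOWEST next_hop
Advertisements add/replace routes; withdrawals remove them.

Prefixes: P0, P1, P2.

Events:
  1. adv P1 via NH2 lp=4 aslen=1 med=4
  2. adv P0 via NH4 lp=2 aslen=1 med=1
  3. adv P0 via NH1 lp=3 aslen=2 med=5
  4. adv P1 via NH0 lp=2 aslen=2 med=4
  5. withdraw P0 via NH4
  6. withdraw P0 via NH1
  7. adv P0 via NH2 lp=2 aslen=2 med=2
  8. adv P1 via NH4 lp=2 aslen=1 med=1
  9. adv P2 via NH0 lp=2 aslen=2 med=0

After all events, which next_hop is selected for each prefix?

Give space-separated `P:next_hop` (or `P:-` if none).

Answer: P0:NH2 P1:NH2 P2:NH0

Derivation:
Op 1: best P0=- P1=NH2 P2=-
Op 2: best P0=NH4 P1=NH2 P2=-
Op 3: best P0=NH1 P1=NH2 P2=-
Op 4: best P0=NH1 P1=NH2 P2=-
Op 5: best P0=NH1 P1=NH2 P2=-
Op 6: best P0=- P1=NH2 P2=-
Op 7: best P0=NH2 P1=NH2 P2=-
Op 8: best P0=NH2 P1=NH2 P2=-
Op 9: best P0=NH2 P1=NH2 P2=NH0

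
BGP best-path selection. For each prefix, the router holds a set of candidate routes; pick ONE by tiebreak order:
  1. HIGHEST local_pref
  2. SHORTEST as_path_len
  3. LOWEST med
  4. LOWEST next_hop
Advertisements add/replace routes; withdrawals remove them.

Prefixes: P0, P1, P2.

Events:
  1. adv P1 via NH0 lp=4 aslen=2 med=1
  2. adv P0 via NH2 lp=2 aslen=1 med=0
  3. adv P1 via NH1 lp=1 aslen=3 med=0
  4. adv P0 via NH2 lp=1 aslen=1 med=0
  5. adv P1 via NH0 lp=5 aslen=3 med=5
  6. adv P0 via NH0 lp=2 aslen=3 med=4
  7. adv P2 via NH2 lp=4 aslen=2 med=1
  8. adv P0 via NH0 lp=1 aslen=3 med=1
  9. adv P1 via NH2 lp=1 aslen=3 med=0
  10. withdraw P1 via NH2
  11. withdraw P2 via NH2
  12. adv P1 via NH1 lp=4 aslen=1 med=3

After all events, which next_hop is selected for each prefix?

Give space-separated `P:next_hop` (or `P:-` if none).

Answer: P0:NH2 P1:NH0 P2:-

Derivation:
Op 1: best P0=- P1=NH0 P2=-
Op 2: best P0=NH2 P1=NH0 P2=-
Op 3: best P0=NH2 P1=NH0 P2=-
Op 4: best P0=NH2 P1=NH0 P2=-
Op 5: best P0=NH2 P1=NH0 P2=-
Op 6: best P0=NH0 P1=NH0 P2=-
Op 7: best P0=NH0 P1=NH0 P2=NH2
Op 8: best P0=NH2 P1=NH0 P2=NH2
Op 9: best P0=NH2 P1=NH0 P2=NH2
Op 10: best P0=NH2 P1=NH0 P2=NH2
Op 11: best P0=NH2 P1=NH0 P2=-
Op 12: best P0=NH2 P1=NH0 P2=-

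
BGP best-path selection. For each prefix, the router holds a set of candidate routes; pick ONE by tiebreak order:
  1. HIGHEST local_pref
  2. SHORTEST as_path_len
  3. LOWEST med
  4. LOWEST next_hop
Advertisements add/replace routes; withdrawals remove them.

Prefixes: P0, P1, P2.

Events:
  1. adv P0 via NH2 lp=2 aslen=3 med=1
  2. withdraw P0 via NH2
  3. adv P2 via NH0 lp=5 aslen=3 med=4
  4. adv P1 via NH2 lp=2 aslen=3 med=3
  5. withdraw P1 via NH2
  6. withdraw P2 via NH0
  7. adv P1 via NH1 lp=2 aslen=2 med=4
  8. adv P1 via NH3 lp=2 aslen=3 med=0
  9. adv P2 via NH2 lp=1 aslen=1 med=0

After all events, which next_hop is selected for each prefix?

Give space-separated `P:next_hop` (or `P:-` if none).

Answer: P0:- P1:NH1 P2:NH2

Derivation:
Op 1: best P0=NH2 P1=- P2=-
Op 2: best P0=- P1=- P2=-
Op 3: best P0=- P1=- P2=NH0
Op 4: best P0=- P1=NH2 P2=NH0
Op 5: best P0=- P1=- P2=NH0
Op 6: best P0=- P1=- P2=-
Op 7: best P0=- P1=NH1 P2=-
Op 8: best P0=- P1=NH1 P2=-
Op 9: best P0=- P1=NH1 P2=NH2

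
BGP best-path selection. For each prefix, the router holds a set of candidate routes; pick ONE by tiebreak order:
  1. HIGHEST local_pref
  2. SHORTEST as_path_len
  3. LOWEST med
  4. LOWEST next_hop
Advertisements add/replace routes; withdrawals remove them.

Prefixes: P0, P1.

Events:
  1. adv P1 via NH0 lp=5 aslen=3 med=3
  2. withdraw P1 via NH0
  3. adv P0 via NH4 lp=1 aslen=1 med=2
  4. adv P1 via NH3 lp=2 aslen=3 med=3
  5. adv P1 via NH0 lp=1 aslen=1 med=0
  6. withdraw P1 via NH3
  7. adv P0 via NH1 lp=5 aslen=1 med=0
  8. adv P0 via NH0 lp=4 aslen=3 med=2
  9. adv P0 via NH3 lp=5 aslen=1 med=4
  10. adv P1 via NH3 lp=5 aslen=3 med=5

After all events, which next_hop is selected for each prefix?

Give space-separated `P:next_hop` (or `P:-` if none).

Answer: P0:NH1 P1:NH3

Derivation:
Op 1: best P0=- P1=NH0
Op 2: best P0=- P1=-
Op 3: best P0=NH4 P1=-
Op 4: best P0=NH4 P1=NH3
Op 5: best P0=NH4 P1=NH3
Op 6: best P0=NH4 P1=NH0
Op 7: best P0=NH1 P1=NH0
Op 8: best P0=NH1 P1=NH0
Op 9: best P0=NH1 P1=NH0
Op 10: best P0=NH1 P1=NH3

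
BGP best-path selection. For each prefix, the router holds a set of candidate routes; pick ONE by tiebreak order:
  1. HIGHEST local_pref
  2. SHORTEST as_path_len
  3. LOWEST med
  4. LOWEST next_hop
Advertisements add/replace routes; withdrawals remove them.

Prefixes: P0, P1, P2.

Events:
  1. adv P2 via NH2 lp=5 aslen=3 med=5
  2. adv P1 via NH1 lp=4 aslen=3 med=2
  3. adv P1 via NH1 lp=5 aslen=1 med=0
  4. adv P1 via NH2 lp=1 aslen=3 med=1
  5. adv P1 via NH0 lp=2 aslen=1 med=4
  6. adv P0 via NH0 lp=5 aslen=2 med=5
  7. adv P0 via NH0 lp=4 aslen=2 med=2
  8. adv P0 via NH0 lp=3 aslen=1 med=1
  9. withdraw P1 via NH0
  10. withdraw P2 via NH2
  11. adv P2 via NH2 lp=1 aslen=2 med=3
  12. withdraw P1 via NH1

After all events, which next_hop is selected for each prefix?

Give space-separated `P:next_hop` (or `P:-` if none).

Op 1: best P0=- P1=- P2=NH2
Op 2: best P0=- P1=NH1 P2=NH2
Op 3: best P0=- P1=NH1 P2=NH2
Op 4: best P0=- P1=NH1 P2=NH2
Op 5: best P0=- P1=NH1 P2=NH2
Op 6: best P0=NH0 P1=NH1 P2=NH2
Op 7: best P0=NH0 P1=NH1 P2=NH2
Op 8: best P0=NH0 P1=NH1 P2=NH2
Op 9: best P0=NH0 P1=NH1 P2=NH2
Op 10: best P0=NH0 P1=NH1 P2=-
Op 11: best P0=NH0 P1=NH1 P2=NH2
Op 12: best P0=NH0 P1=NH2 P2=NH2

Answer: P0:NH0 P1:NH2 P2:NH2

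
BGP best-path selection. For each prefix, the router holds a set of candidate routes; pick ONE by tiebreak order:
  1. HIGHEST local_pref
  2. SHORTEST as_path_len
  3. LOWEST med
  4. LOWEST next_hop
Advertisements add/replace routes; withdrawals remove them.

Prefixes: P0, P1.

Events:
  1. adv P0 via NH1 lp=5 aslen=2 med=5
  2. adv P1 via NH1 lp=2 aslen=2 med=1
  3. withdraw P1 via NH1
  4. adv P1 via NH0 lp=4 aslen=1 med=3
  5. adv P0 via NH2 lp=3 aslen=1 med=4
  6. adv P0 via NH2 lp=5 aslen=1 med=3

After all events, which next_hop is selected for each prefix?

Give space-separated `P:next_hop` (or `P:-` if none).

Answer: P0:NH2 P1:NH0

Derivation:
Op 1: best P0=NH1 P1=-
Op 2: best P0=NH1 P1=NH1
Op 3: best P0=NH1 P1=-
Op 4: best P0=NH1 P1=NH0
Op 5: best P0=NH1 P1=NH0
Op 6: best P0=NH2 P1=NH0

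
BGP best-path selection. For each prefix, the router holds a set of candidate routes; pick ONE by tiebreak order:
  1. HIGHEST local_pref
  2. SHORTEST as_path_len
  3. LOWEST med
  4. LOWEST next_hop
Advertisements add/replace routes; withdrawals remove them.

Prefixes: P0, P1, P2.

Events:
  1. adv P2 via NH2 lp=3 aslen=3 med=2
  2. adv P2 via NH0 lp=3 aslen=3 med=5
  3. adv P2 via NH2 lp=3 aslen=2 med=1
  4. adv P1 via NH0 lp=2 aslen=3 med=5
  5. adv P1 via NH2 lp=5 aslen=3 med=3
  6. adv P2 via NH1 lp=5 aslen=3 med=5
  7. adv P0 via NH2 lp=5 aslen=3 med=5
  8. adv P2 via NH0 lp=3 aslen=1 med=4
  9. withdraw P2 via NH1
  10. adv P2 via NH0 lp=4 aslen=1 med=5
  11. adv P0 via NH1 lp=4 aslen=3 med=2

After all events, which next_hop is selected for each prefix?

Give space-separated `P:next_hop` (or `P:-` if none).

Op 1: best P0=- P1=- P2=NH2
Op 2: best P0=- P1=- P2=NH2
Op 3: best P0=- P1=- P2=NH2
Op 4: best P0=- P1=NH0 P2=NH2
Op 5: best P0=- P1=NH2 P2=NH2
Op 6: best P0=- P1=NH2 P2=NH1
Op 7: best P0=NH2 P1=NH2 P2=NH1
Op 8: best P0=NH2 P1=NH2 P2=NH1
Op 9: best P0=NH2 P1=NH2 P2=NH0
Op 10: best P0=NH2 P1=NH2 P2=NH0
Op 11: best P0=NH2 P1=NH2 P2=NH0

Answer: P0:NH2 P1:NH2 P2:NH0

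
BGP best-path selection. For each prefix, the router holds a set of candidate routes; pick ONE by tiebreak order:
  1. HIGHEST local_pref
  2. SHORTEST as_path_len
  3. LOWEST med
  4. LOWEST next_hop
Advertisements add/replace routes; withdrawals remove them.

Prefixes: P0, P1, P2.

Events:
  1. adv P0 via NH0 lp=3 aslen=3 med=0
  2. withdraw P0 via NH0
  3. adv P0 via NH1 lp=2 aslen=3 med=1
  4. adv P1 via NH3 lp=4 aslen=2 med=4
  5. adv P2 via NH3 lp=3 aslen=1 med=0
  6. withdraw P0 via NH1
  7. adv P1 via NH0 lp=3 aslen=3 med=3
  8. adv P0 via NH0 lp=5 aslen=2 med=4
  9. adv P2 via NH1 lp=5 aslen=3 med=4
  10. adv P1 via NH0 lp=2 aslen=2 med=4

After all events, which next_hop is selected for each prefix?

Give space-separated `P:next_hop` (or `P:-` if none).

Op 1: best P0=NH0 P1=- P2=-
Op 2: best P0=- P1=- P2=-
Op 3: best P0=NH1 P1=- P2=-
Op 4: best P0=NH1 P1=NH3 P2=-
Op 5: best P0=NH1 P1=NH3 P2=NH3
Op 6: best P0=- P1=NH3 P2=NH3
Op 7: best P0=- P1=NH3 P2=NH3
Op 8: best P0=NH0 P1=NH3 P2=NH3
Op 9: best P0=NH0 P1=NH3 P2=NH1
Op 10: best P0=NH0 P1=NH3 P2=NH1

Answer: P0:NH0 P1:NH3 P2:NH1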